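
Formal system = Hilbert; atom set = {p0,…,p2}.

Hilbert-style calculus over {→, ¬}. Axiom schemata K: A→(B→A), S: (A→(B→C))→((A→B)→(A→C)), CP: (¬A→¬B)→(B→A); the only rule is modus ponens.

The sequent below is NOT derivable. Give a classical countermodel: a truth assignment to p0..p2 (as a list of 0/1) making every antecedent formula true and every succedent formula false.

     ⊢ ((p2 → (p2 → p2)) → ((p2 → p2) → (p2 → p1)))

Search for a countermodel by truth-table:
  v=000: Γ:[] Δ:[((p2 → (p2 → p2)) → ((p2 → p2) → (p2 → p1)))=T] refutes=False
  v=001: Γ:[] Δ:[((p2 → (p2 → p2)) → ((p2 → p2) → (p2 → p1)))=F] refutes=True  ← countermodel

Result: [0, 0, 1]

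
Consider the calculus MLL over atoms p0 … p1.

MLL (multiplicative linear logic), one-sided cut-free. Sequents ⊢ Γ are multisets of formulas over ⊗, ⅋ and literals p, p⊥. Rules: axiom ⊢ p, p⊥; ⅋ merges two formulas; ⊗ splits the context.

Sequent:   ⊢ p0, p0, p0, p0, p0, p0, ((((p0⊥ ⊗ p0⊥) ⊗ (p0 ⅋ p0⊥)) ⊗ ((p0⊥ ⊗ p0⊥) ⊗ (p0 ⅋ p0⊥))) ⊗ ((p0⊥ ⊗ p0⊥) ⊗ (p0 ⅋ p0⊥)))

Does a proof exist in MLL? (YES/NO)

Derivation trace:
[⊗]  ⊢ p0, p0, p0, p0, p0, p0, ((((p0⊥ ⊗ p0⊥) ⊗ (p0 ⅋ p0⊥)) ⊗ ((p0⊥ ⊗ p0⊥) ⊗ (p0 ⅋ p0⊥))) ⊗ ((p0⊥ ⊗ p0⊥) ⊗ (p0 ⅋ p0⊥)))
  [⊗]  ⊢ p0, p0, p0, p0, (((p0⊥ ⊗ p0⊥) ⊗ (p0 ⅋ p0⊥)) ⊗ ((p0⊥ ⊗ p0⊥) ⊗ (p0 ⅋ p0⊥)))
    [⊗]  ⊢ p0, p0, ((p0⊥ ⊗ p0⊥) ⊗ (p0 ⅋ p0⊥))
      [⊗]  ⊢ p0, p0, (p0⊥ ⊗ p0⊥)
        [Ax]  ⊢ p0, p0⊥
        [Ax]  ⊢ p0, p0⊥
      [⅋]  ⊢ (p0 ⅋ p0⊥)
        [Ax]  ⊢ p0, p0⊥
    [⊗]  ⊢ p0, p0, ((p0⊥ ⊗ p0⊥) ⊗ (p0 ⅋ p0⊥))
      [⊗]  ⊢ p0, p0, (p0⊥ ⊗ p0⊥)
        [Ax]  ⊢ p0, p0⊥
        [Ax]  ⊢ p0, p0⊥
      [⅋]  ⊢ (p0 ⅋ p0⊥)
        [Ax]  ⊢ p0, p0⊥
  [⊗]  ⊢ p0, p0, ((p0⊥ ⊗ p0⊥) ⊗ (p0 ⅋ p0⊥))
    [⊗]  ⊢ p0, p0, (p0⊥ ⊗ p0⊥)
      [Ax]  ⊢ p0, p0⊥
      [Ax]  ⊢ p0, p0⊥
    [⅋]  ⊢ (p0 ⅋ p0⊥)
      [Ax]  ⊢ p0, p0⊥

Result: YES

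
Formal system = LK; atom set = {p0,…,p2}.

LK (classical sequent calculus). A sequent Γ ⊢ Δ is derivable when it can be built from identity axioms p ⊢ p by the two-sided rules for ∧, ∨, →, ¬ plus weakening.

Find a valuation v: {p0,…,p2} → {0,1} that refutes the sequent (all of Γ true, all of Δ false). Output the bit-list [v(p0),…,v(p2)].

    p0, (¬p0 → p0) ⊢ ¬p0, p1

Enumerate valuations to refute Γ ⊢ Δ:
  v=000: Γ:[p0=F, (¬p0 → p0)=F] Δ:[¬p0=T, p1=F] refutes=False
  v=001: Γ:[p0=F, (¬p0 → p0)=F] Δ:[¬p0=T, p1=F] refutes=False
  v=010: Γ:[p0=F, (¬p0 → p0)=F] Δ:[¬p0=T, p1=T] refutes=False
  v=011: Γ:[p0=F, (¬p0 → p0)=F] Δ:[¬p0=T, p1=T] refutes=False
  v=100: Γ:[p0=T, (¬p0 → p0)=T] Δ:[¬p0=F, p1=F] refutes=True  ← countermodel

Result: [1, 0, 0]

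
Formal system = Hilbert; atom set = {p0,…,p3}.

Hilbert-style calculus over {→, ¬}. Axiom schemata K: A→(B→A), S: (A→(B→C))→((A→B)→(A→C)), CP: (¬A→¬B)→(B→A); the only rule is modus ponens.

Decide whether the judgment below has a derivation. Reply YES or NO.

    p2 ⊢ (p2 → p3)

Truth-table refutation:
  v=0000: Γ:[p2=F] Δ:[(p2 → p3)=T] refutes=False
  v=0001: Γ:[p2=F] Δ:[(p2 → p3)=T] refutes=False
  v=0010: Γ:[p2=T] Δ:[(p2 → p3)=F] refutes=True  ← countermodel

Result: NO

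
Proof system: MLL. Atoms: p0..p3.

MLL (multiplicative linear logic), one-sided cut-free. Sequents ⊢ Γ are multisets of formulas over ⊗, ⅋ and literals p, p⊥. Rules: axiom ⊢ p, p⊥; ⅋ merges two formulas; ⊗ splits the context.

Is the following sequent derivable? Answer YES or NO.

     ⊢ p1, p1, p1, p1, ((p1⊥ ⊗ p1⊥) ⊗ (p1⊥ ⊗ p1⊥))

Derivation trace:
[⊗]  ⊢ p1, p1, p1, p1, ((p1⊥ ⊗ p1⊥) ⊗ (p1⊥ ⊗ p1⊥))
  [⊗]  ⊢ p1, p1, (p1⊥ ⊗ p1⊥)
    [Ax]  ⊢ p1, p1⊥
    [Ax]  ⊢ p1, p1⊥
  [⊗]  ⊢ p1, p1, (p1⊥ ⊗ p1⊥)
    [Ax]  ⊢ p1, p1⊥
    [Ax]  ⊢ p1, p1⊥

Result: YES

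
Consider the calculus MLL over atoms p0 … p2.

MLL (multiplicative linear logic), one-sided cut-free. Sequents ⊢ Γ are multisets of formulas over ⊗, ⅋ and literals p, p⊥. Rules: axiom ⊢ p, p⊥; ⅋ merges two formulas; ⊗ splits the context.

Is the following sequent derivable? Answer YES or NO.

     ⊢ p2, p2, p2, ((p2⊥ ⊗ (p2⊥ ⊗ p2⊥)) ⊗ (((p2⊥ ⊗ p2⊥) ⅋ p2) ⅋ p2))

Proof tree:
[⊗]  ⊢ p2, p2, p2, ((p2⊥ ⊗ (p2⊥ ⊗ p2⊥)) ⊗ (((p2⊥ ⊗ p2⊥) ⅋ p2) ⅋ p2))
  [⊗]  ⊢ p2, p2, p2, (p2⊥ ⊗ (p2⊥ ⊗ p2⊥))
    [Ax]  ⊢ p2, p2⊥
    [⊗]  ⊢ p2, p2, (p2⊥ ⊗ p2⊥)
      [Ax]  ⊢ p2, p2⊥
      [Ax]  ⊢ p2, p2⊥
  [⅋]  ⊢ (((p2⊥ ⊗ p2⊥) ⅋ p2) ⅋ p2)
    [⅋]  ⊢ p2, ((p2⊥ ⊗ p2⊥) ⅋ p2)
      [⊗]  ⊢ p2, p2, (p2⊥ ⊗ p2⊥)
        [Ax]  ⊢ p2, p2⊥
        [Ax]  ⊢ p2, p2⊥

Result: YES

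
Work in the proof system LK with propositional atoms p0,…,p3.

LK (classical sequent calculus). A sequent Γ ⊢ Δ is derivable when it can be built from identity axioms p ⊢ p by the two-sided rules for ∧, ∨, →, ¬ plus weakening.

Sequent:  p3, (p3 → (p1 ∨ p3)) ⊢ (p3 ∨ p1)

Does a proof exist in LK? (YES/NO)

Derivation (root first):
[→L] p3, (p3 → (p1 ∨ p3)) ⊢ (p3 ∨ p1)
  [Ax] p3 ⊢ p3
  [∨R] (p1 ∨ p3) ⊢ (p3 ∨ p1)
    [∨L] (p1 ∨ p3) ⊢ p1, p3
      [Ax] p1 ⊢ p1
      [Ax] p3 ⊢ p3

Result: YES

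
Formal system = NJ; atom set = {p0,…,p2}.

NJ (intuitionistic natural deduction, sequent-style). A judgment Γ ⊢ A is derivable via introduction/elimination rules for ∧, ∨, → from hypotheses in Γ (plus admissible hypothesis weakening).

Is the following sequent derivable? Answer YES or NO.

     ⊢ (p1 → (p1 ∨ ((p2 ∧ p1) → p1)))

Proof tree:
[→I]  ⊢ (p1 → (p1 ∨ ((p2 ∧ p1) → p1)))
  [∨I₂] p1 ⊢ (p1 ∨ ((p2 ∧ p1) → p1))
    [→I] p1 ⊢ ((p2 ∧ p1) → p1)
      [Wk] p1, (p2 ∧ p1) ⊢ p1
        [Ax] p1 ⊢ p1

Result: YES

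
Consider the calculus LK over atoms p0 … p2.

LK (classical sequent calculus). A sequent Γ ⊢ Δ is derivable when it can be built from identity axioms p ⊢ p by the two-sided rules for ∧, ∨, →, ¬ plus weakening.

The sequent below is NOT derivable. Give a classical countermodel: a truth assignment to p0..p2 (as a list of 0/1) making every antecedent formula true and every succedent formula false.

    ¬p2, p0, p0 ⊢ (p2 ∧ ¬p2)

Enumerate valuations to refute Γ ⊢ Δ:
  v=000: Γ:[¬p2=T, p0=F, p0=F] Δ:[(p2 ∧ ¬p2)=F] refutes=False
  v=001: Γ:[¬p2=F, p0=F, p0=F] Δ:[(p2 ∧ ¬p2)=F] refutes=False
  v=010: Γ:[¬p2=T, p0=F, p0=F] Δ:[(p2 ∧ ¬p2)=F] refutes=False
  v=011: Γ:[¬p2=F, p0=F, p0=F] Δ:[(p2 ∧ ¬p2)=F] refutes=False
  v=100: Γ:[¬p2=T, p0=T, p0=T] Δ:[(p2 ∧ ¬p2)=F] refutes=True  ← countermodel

Result: [1, 0, 0]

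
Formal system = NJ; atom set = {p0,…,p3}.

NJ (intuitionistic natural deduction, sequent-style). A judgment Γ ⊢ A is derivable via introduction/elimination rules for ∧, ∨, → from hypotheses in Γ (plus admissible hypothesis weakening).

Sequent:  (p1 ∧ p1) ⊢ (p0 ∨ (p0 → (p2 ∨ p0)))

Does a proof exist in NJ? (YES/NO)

Derivation (root first):
[∨I₂] (p1 ∧ p1) ⊢ (p0 ∨ (p0 → (p2 ∨ p0)))
  [→I] (p1 ∧ p1) ⊢ (p0 → (p2 ∨ p0))
    [Wk] p0, (p1 ∧ p1) ⊢ (p2 ∨ p0)
      [∨I₂] p0 ⊢ (p2 ∨ p0)
        [Ax] p0 ⊢ p0

Result: YES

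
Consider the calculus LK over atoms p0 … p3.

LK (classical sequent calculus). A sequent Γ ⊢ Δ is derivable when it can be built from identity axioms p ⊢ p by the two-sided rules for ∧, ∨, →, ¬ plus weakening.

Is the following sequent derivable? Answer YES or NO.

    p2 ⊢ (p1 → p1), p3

Derivation trace:
[WR] p2 ⊢ (p1 → p1), p3
  [→R] p2 ⊢ (p1 → p1)
    [WL] p1, p2 ⊢ p1
      [Ax] p1 ⊢ p1

Result: YES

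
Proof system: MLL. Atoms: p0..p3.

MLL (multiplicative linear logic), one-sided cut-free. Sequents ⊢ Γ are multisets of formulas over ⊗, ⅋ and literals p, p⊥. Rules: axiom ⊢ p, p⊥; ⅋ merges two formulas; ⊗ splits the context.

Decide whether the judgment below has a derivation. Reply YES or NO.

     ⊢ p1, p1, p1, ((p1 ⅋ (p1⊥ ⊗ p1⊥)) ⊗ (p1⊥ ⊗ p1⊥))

Derivation trace:
[⊗]  ⊢ p1, p1, p1, ((p1 ⅋ (p1⊥ ⊗ p1⊥)) ⊗ (p1⊥ ⊗ p1⊥))
  [⅋]  ⊢ p1, (p1 ⅋ (p1⊥ ⊗ p1⊥))
    [⊗]  ⊢ p1, p1, (p1⊥ ⊗ p1⊥)
      [Ax]  ⊢ p1, p1⊥
      [Ax]  ⊢ p1, p1⊥
  [⊗]  ⊢ p1, p1, (p1⊥ ⊗ p1⊥)
    [Ax]  ⊢ p1, p1⊥
    [Ax]  ⊢ p1, p1⊥

Result: YES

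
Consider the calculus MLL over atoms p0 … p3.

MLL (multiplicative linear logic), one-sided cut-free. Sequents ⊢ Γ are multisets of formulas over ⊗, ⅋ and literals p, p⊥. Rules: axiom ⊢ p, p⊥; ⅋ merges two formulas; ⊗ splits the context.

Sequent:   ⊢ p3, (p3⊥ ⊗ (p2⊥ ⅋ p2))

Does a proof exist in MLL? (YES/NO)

Derivation (root first):
[⊗]  ⊢ p3, (p3⊥ ⊗ (p2⊥ ⅋ p2))
  [Ax]  ⊢ p3, p3⊥
  [⅋]  ⊢ (p2⊥ ⅋ p2)
    [Ax]  ⊢ p2, p2⊥

Result: YES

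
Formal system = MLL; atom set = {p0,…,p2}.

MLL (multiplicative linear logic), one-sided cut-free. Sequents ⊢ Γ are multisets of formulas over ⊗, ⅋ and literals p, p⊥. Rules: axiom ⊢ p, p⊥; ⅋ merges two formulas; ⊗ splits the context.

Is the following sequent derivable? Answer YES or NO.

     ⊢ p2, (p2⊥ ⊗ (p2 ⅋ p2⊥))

Derivation trace:
[⊗]  ⊢ p2, (p2⊥ ⊗ (p2 ⅋ p2⊥))
  [Ax]  ⊢ p2, p2⊥
  [⅋]  ⊢ (p2 ⅋ p2⊥)
    [Ax]  ⊢ p2, p2⊥

Result: YES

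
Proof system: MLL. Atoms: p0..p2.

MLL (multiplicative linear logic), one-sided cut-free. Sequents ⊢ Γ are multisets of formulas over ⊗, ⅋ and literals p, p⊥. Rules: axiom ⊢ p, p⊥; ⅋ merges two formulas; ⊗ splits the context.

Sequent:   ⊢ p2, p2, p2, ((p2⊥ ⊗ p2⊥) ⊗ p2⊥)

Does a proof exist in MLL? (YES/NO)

Derivation trace:
[⊗]  ⊢ p2, p2, p2, ((p2⊥ ⊗ p2⊥) ⊗ p2⊥)
  [⊗]  ⊢ p2, p2, (p2⊥ ⊗ p2⊥)
    [Ax]  ⊢ p2, p2⊥
    [Ax]  ⊢ p2, p2⊥
  [Ax]  ⊢ p2, p2⊥

Result: YES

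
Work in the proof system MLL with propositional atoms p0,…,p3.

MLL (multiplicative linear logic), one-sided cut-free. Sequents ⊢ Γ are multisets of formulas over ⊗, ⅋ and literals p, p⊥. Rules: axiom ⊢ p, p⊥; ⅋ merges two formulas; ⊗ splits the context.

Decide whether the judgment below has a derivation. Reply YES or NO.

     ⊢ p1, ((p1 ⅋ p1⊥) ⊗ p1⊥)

Derivation trace:
[⊗]  ⊢ p1, ((p1 ⅋ p1⊥) ⊗ p1⊥)
  [⅋]  ⊢ (p1 ⅋ p1⊥)
    [Ax]  ⊢ p1, p1⊥
  [Ax]  ⊢ p1, p1⊥

Result: YES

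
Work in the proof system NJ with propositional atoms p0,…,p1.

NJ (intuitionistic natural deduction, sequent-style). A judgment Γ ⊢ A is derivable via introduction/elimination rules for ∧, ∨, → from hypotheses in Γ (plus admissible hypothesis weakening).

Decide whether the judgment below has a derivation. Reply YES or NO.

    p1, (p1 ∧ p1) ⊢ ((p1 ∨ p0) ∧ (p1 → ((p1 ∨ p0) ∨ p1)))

Derivation trace:
[∧I] p1, (p1 ∧ p1) ⊢ ((p1 ∨ p0) ∧ (p1 → ((p1 ∨ p0) ∨ p1)))
  [Wk] p1, (p1 ∧ p1) ⊢ (p1 ∨ p0)
    [∨I₁] p1 ⊢ (p1 ∨ p0)
      [Ax] p1 ⊢ p1
  [→I]  ⊢ (p1 → ((p1 ∨ p0) ∨ p1))
    [∨I₁] p1 ⊢ ((p1 ∨ p0) ∨ p1)
      [∨I₁] p1 ⊢ (p1 ∨ p0)
        [Ax] p1 ⊢ p1

Result: YES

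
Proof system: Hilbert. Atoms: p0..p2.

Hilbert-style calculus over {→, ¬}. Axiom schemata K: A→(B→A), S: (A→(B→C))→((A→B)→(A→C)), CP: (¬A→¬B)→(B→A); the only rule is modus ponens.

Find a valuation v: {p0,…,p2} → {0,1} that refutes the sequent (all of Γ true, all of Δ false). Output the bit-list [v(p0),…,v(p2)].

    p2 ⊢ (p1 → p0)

Enumerate valuations to refute Γ ⊢ Δ:
  v=000: Γ:[p2=F] Δ:[(p1 → p0)=T] refutes=False
  v=001: Γ:[p2=T] Δ:[(p1 → p0)=T] refutes=False
  v=010: Γ:[p2=F] Δ:[(p1 → p0)=F] refutes=False
  v=011: Γ:[p2=T] Δ:[(p1 → p0)=F] refutes=True  ← countermodel

Result: [0, 1, 1]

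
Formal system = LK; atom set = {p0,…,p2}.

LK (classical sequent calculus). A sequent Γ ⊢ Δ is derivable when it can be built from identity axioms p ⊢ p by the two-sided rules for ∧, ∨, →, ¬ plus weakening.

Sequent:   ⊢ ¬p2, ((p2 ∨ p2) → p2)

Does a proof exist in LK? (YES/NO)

Derivation trace:
[→R]  ⊢ ¬p2, ((p2 ∨ p2) → p2)
  [¬R] (p2 ∨ p2) ⊢ p2, ¬p2
    [∨L] p2, (p2 ∨ p2) ⊢ p2
      [WL] p2, p2 ⊢ p2
        [Ax] p2 ⊢ p2
      [Ax] p2 ⊢ p2

Result: YES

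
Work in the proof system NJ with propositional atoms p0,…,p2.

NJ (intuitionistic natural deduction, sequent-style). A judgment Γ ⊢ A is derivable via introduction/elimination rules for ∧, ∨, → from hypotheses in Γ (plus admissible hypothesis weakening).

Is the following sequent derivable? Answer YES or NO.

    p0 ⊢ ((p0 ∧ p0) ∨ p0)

Proof tree:
[∨I₁] p0 ⊢ ((p0 ∧ p0) ∨ p0)
  [∧I] p0 ⊢ (p0 ∧ p0)
    [Ax] p0 ⊢ p0
    [Ax] p0 ⊢ p0

Result: YES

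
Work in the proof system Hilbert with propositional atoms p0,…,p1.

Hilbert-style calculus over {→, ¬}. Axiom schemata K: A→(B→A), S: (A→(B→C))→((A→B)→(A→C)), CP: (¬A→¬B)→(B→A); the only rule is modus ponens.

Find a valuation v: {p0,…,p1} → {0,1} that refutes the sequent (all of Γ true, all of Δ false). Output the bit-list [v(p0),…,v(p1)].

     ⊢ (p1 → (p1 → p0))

Truth-table refutation:
  v=00: Γ:[] Δ:[(p1 → (p1 → p0))=T] refutes=False
  v=01: Γ:[] Δ:[(p1 → (p1 → p0))=F] refutes=True  ← countermodel

Result: [0, 1]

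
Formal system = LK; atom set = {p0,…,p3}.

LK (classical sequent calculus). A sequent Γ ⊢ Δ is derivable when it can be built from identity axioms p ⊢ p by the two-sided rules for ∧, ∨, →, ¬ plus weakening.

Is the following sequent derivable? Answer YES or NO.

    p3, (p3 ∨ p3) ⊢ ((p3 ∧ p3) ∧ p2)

Truth-table refutation:
  v=0000: Γ:[p3=F, (p3 ∨ p3)=F] Δ:[((p3 ∧ p3) ∧ p2)=F] refutes=False
  v=0001: Γ:[p3=T, (p3 ∨ p3)=T] Δ:[((p3 ∧ p3) ∧ p2)=F] refutes=True  ← countermodel

Result: NO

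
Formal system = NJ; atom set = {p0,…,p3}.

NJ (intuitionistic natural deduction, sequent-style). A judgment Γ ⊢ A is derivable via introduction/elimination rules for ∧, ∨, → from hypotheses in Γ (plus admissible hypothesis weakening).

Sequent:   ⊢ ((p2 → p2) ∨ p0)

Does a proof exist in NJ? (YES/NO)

Derivation trace:
[∨I₁]  ⊢ ((p2 → p2) ∨ p0)
  [→I]  ⊢ (p2 → p2)
    [Ax] p2 ⊢ p2

Result: YES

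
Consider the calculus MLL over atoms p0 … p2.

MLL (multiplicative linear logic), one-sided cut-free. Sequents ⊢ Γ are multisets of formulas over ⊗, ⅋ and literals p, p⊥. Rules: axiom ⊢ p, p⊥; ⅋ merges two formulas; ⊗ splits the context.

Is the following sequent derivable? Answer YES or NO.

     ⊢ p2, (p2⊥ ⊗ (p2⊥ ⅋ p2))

Derivation trace:
[⊗]  ⊢ p2, (p2⊥ ⊗ (p2⊥ ⅋ p2))
  [Ax]  ⊢ p2, p2⊥
  [⅋]  ⊢ (p2⊥ ⅋ p2)
    [Ax]  ⊢ p2, p2⊥

Result: YES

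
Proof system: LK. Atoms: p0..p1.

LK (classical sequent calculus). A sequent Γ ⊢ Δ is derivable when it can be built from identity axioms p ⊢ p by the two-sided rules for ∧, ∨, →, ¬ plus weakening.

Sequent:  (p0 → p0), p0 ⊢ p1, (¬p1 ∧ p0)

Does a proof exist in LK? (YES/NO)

Derivation trace:
[∧R] (p0 → p0), p0 ⊢ p1, (¬p1 ∧ p0)
  [¬R]  ⊢ p1, ¬p1
    [Ax] p1 ⊢ p1
  [→L] p0, (p0 → p0) ⊢ p0
    [WL] p0, p0, p0 ⊢ p0
      [WL] p0, p0 ⊢ p0
        [Ax] p0 ⊢ p0
    [Ax] p0 ⊢ p0

Result: YES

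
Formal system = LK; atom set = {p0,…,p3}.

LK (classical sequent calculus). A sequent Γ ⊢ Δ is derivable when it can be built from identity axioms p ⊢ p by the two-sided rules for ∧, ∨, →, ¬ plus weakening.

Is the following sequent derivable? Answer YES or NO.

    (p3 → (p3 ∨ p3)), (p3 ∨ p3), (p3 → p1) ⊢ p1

Derivation trace:
[→L] (p3 → (p3 ∨ p3)), (p3 ∨ p3), (p3 → p1) ⊢ p1
  [→L] (p3 ∨ p3), (p3 → (p3 ∨ p3)) ⊢ p3
    [∨L] (p3 ∨ p3) ⊢ p3
      [Ax] p3 ⊢ p3
      [Ax] p3 ⊢ p3
    [∨L] (p3 ∨ p3) ⊢ p3
      [Ax] p3 ⊢ p3
      [Ax] p3 ⊢ p3
  [Ax] p1 ⊢ p1

Result: YES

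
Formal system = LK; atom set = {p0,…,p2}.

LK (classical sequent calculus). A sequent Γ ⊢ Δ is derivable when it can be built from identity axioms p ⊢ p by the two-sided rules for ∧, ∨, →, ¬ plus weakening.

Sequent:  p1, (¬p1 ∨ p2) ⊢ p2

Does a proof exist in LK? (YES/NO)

Derivation trace:
[∨L] p1, (¬p1 ∨ p2) ⊢ p2
  [¬L] p1, ¬p1 ⊢ 
    [Ax] p1 ⊢ p1
  [Ax] p2 ⊢ p2

Result: YES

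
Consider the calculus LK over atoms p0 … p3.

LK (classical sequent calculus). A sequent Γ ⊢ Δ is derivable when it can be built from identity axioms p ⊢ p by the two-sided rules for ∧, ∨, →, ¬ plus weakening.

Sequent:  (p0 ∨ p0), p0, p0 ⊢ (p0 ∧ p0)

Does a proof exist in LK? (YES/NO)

Proof tree:
[WL] (p0 ∨ p0), p0, p0 ⊢ (p0 ∧ p0)
  [∧R] (p0 ∨ p0), p0 ⊢ (p0 ∧ p0)
    [Ax] p0 ⊢ p0
    [∨L] (p0 ∨ p0) ⊢ p0
      [Ax] p0 ⊢ p0
      [Ax] p0 ⊢ p0

Result: YES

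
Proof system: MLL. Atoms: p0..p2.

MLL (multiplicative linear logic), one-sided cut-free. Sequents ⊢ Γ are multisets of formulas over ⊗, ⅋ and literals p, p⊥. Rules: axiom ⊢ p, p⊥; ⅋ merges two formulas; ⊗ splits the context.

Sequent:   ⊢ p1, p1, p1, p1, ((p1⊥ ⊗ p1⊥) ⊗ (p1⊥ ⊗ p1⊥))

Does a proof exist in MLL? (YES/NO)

Derivation trace:
[⊗]  ⊢ p1, p1, p1, p1, ((p1⊥ ⊗ p1⊥) ⊗ (p1⊥ ⊗ p1⊥))
  [⊗]  ⊢ p1, p1, (p1⊥ ⊗ p1⊥)
    [Ax]  ⊢ p1, p1⊥
    [Ax]  ⊢ p1, p1⊥
  [⊗]  ⊢ p1, p1, (p1⊥ ⊗ p1⊥)
    [Ax]  ⊢ p1, p1⊥
    [Ax]  ⊢ p1, p1⊥

Result: YES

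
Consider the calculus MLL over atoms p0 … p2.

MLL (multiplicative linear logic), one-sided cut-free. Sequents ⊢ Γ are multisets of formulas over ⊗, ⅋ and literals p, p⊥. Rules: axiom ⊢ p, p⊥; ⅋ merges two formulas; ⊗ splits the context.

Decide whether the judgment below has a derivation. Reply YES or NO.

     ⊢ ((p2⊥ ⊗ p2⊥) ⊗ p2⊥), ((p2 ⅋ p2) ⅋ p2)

Derivation trace:
[⅋]  ⊢ ((p2⊥ ⊗ p2⊥) ⊗ p2⊥), ((p2 ⅋ p2) ⅋ p2)
  [⅋]  ⊢ p2, ((p2⊥ ⊗ p2⊥) ⊗ p2⊥), (p2 ⅋ p2)
    [⊗]  ⊢ p2, p2, p2, ((p2⊥ ⊗ p2⊥) ⊗ p2⊥)
      [⊗]  ⊢ p2, p2, (p2⊥ ⊗ p2⊥)
        [Ax]  ⊢ p2, p2⊥
        [Ax]  ⊢ p2, p2⊥
      [Ax]  ⊢ p2, p2⊥

Result: YES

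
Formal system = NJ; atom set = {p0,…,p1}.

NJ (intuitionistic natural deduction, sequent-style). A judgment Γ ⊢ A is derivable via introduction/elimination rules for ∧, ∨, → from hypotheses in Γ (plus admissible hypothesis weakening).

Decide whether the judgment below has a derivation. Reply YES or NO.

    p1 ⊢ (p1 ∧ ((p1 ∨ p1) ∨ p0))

Derivation (root first):
[∧I] p1 ⊢ (p1 ∧ ((p1 ∨ p1) ∨ p0))
  [Ax] p1 ⊢ p1
  [∨I₁] p1 ⊢ ((p1 ∨ p1) ∨ p0)
    [∨I₁] p1 ⊢ (p1 ∨ p1)
      [Ax] p1 ⊢ p1

Result: YES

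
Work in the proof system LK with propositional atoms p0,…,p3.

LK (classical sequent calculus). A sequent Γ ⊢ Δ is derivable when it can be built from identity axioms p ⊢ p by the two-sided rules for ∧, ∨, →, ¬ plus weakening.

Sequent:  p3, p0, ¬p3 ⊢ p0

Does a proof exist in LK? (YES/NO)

Proof tree:
[¬L] p3, p0, ¬p3 ⊢ p0
  [WL] p3, p0 ⊢ p3, p0
    [WR] p3 ⊢ p3, p0
      [Ax] p3 ⊢ p3

Result: YES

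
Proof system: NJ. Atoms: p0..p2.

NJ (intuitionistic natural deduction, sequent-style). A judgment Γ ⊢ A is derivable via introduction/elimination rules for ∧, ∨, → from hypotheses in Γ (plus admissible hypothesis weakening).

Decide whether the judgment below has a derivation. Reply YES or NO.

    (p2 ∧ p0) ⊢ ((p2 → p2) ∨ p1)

Proof tree:
[∨I₁] (p2 ∧ p0) ⊢ ((p2 → p2) ∨ p1)
  [Wk] (p2 ∧ p0) ⊢ (p2 → p2)
    [→I]  ⊢ (p2 → p2)
      [Ax] p2 ⊢ p2

Result: YES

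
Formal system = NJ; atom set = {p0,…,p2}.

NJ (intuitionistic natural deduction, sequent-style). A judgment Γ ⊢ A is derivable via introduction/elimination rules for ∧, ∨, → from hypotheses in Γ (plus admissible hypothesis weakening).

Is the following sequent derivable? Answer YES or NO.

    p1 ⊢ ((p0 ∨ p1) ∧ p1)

Derivation (root first):
[∧I] p1 ⊢ ((p0 ∨ p1) ∧ p1)
  [∨I₂] p1 ⊢ (p0 ∨ p1)
    [Ax] p1 ⊢ p1
  [Ax] p1 ⊢ p1

Result: YES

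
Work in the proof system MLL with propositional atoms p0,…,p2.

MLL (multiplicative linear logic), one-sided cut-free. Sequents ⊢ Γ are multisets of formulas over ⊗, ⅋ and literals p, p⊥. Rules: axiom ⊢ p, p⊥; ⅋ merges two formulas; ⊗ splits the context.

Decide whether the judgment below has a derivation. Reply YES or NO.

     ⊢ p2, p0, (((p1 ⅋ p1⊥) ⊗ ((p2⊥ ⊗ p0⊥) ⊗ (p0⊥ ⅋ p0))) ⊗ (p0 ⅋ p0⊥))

Derivation trace:
[⊗]  ⊢ p2, p0, (((p1 ⅋ p1⊥) ⊗ ((p2⊥ ⊗ p0⊥) ⊗ (p0⊥ ⅋ p0))) ⊗ (p0 ⅋ p0⊥))
  [⊗]  ⊢ p2, p0, ((p1 ⅋ p1⊥) ⊗ ((p2⊥ ⊗ p0⊥) ⊗ (p0⊥ ⅋ p0)))
    [⅋]  ⊢ (p1 ⅋ p1⊥)
      [Ax]  ⊢ p1, p1⊥
    [⊗]  ⊢ p2, p0, ((p2⊥ ⊗ p0⊥) ⊗ (p0⊥ ⅋ p0))
      [⊗]  ⊢ p2, p0, (p2⊥ ⊗ p0⊥)
        [Ax]  ⊢ p2, p2⊥
        [Ax]  ⊢ p0, p0⊥
      [⅋]  ⊢ (p0⊥ ⅋ p0)
        [Ax]  ⊢ p0, p0⊥
  [⅋]  ⊢ (p0 ⅋ p0⊥)
    [Ax]  ⊢ p0, p0⊥

Result: YES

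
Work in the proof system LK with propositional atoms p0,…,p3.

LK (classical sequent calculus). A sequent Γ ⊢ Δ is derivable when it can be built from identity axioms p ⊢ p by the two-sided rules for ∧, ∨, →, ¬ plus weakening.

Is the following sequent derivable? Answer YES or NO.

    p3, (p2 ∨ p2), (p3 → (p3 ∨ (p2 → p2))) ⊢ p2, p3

Derivation trace:
[→L] p3, (p2 ∨ p2), (p3 → (p3 ∨ (p2 → p2))) ⊢ p2, p3
  [Ax] p3 ⊢ p3
  [∨L] p3, (p2 ∨ p2), (p3 ∨ (p2 → p2)) ⊢ p2, p3
    [WL] p3, p3 ⊢ p3
      [Ax] p3 ⊢ p3
    [→L] (p2 ∨ p2), (p2 → p2) ⊢ p2
      [∨L] (p2 ∨ p2) ⊢ p2
        [Ax] p2 ⊢ p2
        [Ax] p2 ⊢ p2
      [Ax] p2 ⊢ p2

Result: YES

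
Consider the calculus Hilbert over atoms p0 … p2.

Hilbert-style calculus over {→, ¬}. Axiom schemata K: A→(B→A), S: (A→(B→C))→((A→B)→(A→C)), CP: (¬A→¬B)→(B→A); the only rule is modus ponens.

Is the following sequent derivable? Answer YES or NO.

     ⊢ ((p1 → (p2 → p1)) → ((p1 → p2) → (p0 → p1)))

Enumerate valuations to refute Γ ⊢ Δ:
  v=000: Γ:[] Δ:[((p1 → (p2 → p1)) → ((p1 → p2) → (p0 → p1)))=T] refutes=False
  v=001: Γ:[] Δ:[((p1 → (p2 → p1)) → ((p1 → p2) → (p0 → p1)))=T] refutes=False
  v=010: Γ:[] Δ:[((p1 → (p2 → p1)) → ((p1 → p2) → (p0 → p1)))=T] refutes=False
  v=011: Γ:[] Δ:[((p1 → (p2 → p1)) → ((p1 → p2) → (p0 → p1)))=T] refutes=False
  v=100: Γ:[] Δ:[((p1 → (p2 → p1)) → ((p1 → p2) → (p0 → p1)))=F] refutes=True  ← countermodel

Result: NO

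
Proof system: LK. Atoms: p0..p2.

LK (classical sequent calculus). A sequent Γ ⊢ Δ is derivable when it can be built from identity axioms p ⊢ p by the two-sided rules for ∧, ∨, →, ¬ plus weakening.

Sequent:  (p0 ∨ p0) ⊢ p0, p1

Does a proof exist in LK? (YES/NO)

Derivation (root first):
[WR] (p0 ∨ p0) ⊢ p0, p1
  [∨L] (p0 ∨ p0) ⊢ p0
    [Ax] p0 ⊢ p0
    [Ax] p0 ⊢ p0

Result: YES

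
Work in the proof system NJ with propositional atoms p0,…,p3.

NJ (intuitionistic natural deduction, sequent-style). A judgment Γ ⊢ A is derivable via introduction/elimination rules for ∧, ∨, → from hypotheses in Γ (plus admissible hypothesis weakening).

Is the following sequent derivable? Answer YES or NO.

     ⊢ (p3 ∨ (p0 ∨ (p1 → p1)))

Derivation trace:
[∨I₂]  ⊢ (p3 ∨ (p0 ∨ (p1 → p1)))
  [∨I₂]  ⊢ (p0 ∨ (p1 → p1))
    [→I]  ⊢ (p1 → p1)
      [Ax] p1 ⊢ p1

Result: YES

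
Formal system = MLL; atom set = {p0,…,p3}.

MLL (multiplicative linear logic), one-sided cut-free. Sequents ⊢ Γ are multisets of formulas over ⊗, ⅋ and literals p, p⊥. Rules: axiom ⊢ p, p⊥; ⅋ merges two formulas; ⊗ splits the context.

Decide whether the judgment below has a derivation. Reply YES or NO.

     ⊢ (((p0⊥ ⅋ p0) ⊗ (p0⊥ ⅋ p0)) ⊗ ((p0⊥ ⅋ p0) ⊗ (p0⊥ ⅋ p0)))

Derivation trace:
[⊗]  ⊢ (((p0⊥ ⅋ p0) ⊗ (p0⊥ ⅋ p0)) ⊗ ((p0⊥ ⅋ p0) ⊗ (p0⊥ ⅋ p0)))
  [⊗]  ⊢ ((p0⊥ ⅋ p0) ⊗ (p0⊥ ⅋ p0))
    [⅋]  ⊢ (p0⊥ ⅋ p0)
      [Ax]  ⊢ p0, p0⊥
    [⅋]  ⊢ (p0⊥ ⅋ p0)
      [Ax]  ⊢ p0, p0⊥
  [⊗]  ⊢ ((p0⊥ ⅋ p0) ⊗ (p0⊥ ⅋ p0))
    [⅋]  ⊢ (p0⊥ ⅋ p0)
      [Ax]  ⊢ p0, p0⊥
    [⅋]  ⊢ (p0⊥ ⅋ p0)
      [Ax]  ⊢ p0, p0⊥

Result: YES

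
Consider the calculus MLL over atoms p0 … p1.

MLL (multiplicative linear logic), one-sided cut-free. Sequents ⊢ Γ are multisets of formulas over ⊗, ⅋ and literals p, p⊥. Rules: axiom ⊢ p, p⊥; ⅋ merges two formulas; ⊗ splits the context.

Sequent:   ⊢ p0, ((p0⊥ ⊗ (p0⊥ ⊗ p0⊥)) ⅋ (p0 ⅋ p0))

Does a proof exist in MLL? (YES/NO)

Proof tree:
[⅋]  ⊢ p0, ((p0⊥ ⊗ (p0⊥ ⊗ p0⊥)) ⅋ (p0 ⅋ p0))
  [⅋]  ⊢ p0, (p0⊥ ⊗ (p0⊥ ⊗ p0⊥)), (p0 ⅋ p0)
    [⊗]  ⊢ p0, p0, p0, (p0⊥ ⊗ (p0⊥ ⊗ p0⊥))
      [Ax]  ⊢ p0, p0⊥
      [⊗]  ⊢ p0, p0, (p0⊥ ⊗ p0⊥)
        [Ax]  ⊢ p0, p0⊥
        [Ax]  ⊢ p0, p0⊥

Result: YES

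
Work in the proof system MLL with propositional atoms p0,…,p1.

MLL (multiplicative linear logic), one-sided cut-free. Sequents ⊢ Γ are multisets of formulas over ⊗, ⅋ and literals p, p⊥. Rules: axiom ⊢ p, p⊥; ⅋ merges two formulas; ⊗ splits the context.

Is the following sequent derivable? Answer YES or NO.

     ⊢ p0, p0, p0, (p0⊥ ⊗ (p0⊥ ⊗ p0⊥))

Proof tree:
[⊗]  ⊢ p0, p0, p0, (p0⊥ ⊗ (p0⊥ ⊗ p0⊥))
  [Ax]  ⊢ p0, p0⊥
  [⊗]  ⊢ p0, p0, (p0⊥ ⊗ p0⊥)
    [Ax]  ⊢ p0, p0⊥
    [Ax]  ⊢ p0, p0⊥

Result: YES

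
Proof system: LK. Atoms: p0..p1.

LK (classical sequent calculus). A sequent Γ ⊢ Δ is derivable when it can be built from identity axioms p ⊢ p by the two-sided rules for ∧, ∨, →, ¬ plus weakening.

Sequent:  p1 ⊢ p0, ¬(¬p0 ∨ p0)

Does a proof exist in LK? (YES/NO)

Search for a countermodel by truth-table:
  v=00: Γ:[p1=F] Δ:[p0=F, ¬(¬p0 ∨ p0)=F] refutes=False
  v=01: Γ:[p1=T] Δ:[p0=F, ¬(¬p0 ∨ p0)=F] refutes=True  ← countermodel

Result: NO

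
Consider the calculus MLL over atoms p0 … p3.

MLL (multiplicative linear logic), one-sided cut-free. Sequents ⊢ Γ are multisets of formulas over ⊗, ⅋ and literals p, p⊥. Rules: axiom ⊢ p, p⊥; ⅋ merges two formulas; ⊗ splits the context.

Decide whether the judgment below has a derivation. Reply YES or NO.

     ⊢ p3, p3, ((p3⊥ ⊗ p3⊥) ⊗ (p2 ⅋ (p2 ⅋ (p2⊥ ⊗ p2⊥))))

Derivation trace:
[⊗]  ⊢ p3, p3, ((p3⊥ ⊗ p3⊥) ⊗ (p2 ⅋ (p2 ⅋ (p2⊥ ⊗ p2⊥))))
  [⊗]  ⊢ p3, p3, (p3⊥ ⊗ p3⊥)
    [Ax]  ⊢ p3, p3⊥
    [Ax]  ⊢ p3, p3⊥
  [⅋]  ⊢ (p2 ⅋ (p2 ⅋ (p2⊥ ⊗ p2⊥)))
    [⅋]  ⊢ p2, (p2 ⅋ (p2⊥ ⊗ p2⊥))
      [⊗]  ⊢ p2, p2, (p2⊥ ⊗ p2⊥)
        [Ax]  ⊢ p2, p2⊥
        [Ax]  ⊢ p2, p2⊥

Result: YES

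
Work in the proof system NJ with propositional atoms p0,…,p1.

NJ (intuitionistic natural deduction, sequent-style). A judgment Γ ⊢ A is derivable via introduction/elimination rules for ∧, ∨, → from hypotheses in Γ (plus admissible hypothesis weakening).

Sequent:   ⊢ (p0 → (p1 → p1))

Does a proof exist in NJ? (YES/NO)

Derivation trace:
[→I]  ⊢ (p0 → (p1 → p1))
  [→I] p0 ⊢ (p1 → p1)
    [Wk] p1, p0 ⊢ p1
      [Ax] p1 ⊢ p1

Result: YES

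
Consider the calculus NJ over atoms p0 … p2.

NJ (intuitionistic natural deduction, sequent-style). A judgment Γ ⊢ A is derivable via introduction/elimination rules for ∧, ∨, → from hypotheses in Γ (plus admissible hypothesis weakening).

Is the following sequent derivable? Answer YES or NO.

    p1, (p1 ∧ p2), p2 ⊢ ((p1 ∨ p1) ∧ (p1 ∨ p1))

Derivation trace:
[Wk] p1, (p1 ∧ p2), p2 ⊢ ((p1 ∨ p1) ∧ (p1 ∨ p1))
  [∧I] p1, (p1 ∧ p2) ⊢ ((p1 ∨ p1) ∧ (p1 ∨ p1))
    [Wk] p1, (p1 ∧ p2) ⊢ (p1 ∨ p1)
      [∨I₁] p1 ⊢ (p1 ∨ p1)
        [Ax] p1 ⊢ p1
    [Wk] p1, (p1 ∧ p2) ⊢ (p1 ∨ p1)
      [∨I₁] p1 ⊢ (p1 ∨ p1)
        [Ax] p1 ⊢ p1

Result: YES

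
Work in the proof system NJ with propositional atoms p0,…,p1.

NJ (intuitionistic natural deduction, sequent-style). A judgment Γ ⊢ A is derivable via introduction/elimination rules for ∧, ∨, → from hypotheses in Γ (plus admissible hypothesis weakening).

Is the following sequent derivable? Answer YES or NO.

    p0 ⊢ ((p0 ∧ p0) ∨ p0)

Proof tree:
[∨I₁] p0 ⊢ ((p0 ∧ p0) ∨ p0)
  [∧I] p0 ⊢ (p0 ∧ p0)
    [Ax] p0 ⊢ p0
    [Ax] p0 ⊢ p0

Result: YES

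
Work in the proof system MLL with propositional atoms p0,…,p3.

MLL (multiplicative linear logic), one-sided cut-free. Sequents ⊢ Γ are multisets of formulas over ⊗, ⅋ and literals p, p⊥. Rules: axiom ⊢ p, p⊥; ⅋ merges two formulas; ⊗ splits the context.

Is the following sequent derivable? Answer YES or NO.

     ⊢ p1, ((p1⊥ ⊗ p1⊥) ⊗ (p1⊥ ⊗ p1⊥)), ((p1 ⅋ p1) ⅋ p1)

Derivation trace:
[⅋]  ⊢ p1, ((p1⊥ ⊗ p1⊥) ⊗ (p1⊥ ⊗ p1⊥)), ((p1 ⅋ p1) ⅋ p1)
  [⅋]  ⊢ p1, p1, ((p1⊥ ⊗ p1⊥) ⊗ (p1⊥ ⊗ p1⊥)), (p1 ⅋ p1)
    [⊗]  ⊢ p1, p1, p1, p1, ((p1⊥ ⊗ p1⊥) ⊗ (p1⊥ ⊗ p1⊥))
      [⊗]  ⊢ p1, p1, (p1⊥ ⊗ p1⊥)
        [Ax]  ⊢ p1, p1⊥
        [Ax]  ⊢ p1, p1⊥
      [⊗]  ⊢ p1, p1, (p1⊥ ⊗ p1⊥)
        [Ax]  ⊢ p1, p1⊥
        [Ax]  ⊢ p1, p1⊥

Result: YES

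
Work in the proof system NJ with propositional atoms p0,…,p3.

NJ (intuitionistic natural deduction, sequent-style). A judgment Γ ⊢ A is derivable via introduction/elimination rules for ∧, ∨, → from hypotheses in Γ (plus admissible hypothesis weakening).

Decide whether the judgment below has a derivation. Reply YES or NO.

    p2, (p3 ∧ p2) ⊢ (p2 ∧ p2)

Derivation (root first):
[∧I] p2, (p3 ∧ p2) ⊢ (p2 ∧ p2)
  [Wk] p2, (p3 ∧ p2) ⊢ p2
    [Ax] p2 ⊢ p2
  [Wk] p2, (p3 ∧ p2) ⊢ p2
    [Ax] p2 ⊢ p2

Result: YES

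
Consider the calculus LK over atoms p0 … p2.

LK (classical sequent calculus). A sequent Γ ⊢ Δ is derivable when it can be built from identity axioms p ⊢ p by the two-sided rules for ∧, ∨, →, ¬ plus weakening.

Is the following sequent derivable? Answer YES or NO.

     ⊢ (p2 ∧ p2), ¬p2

Derivation (root first):
[¬R]  ⊢ (p2 ∧ p2), ¬p2
  [∧R] p2 ⊢ (p2 ∧ p2)
    [Ax] p2 ⊢ p2
    [Ax] p2 ⊢ p2

Result: YES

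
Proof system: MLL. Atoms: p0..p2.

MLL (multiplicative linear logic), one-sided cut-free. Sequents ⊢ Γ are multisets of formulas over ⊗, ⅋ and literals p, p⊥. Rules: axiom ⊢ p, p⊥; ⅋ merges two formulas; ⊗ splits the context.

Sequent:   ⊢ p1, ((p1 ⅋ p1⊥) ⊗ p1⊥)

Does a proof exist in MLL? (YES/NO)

Derivation (root first):
[⊗]  ⊢ p1, ((p1 ⅋ p1⊥) ⊗ p1⊥)
  [⅋]  ⊢ (p1 ⅋ p1⊥)
    [Ax]  ⊢ p1, p1⊥
  [Ax]  ⊢ p1, p1⊥

Result: YES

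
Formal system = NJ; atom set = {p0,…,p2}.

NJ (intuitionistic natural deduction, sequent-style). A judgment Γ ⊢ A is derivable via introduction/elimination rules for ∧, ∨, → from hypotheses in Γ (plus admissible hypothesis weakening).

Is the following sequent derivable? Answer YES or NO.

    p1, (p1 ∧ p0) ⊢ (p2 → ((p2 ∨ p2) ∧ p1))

Derivation (root first):
[→I] p1, (p1 ∧ p0) ⊢ (p2 → ((p2 ∨ p2) ∧ p1))
  [Wk] p1, p2, (p1 ∧ p0) ⊢ ((p2 ∨ p2) ∧ p1)
    [∧I] p1, p2 ⊢ ((p2 ∨ p2) ∧ p1)
      [∨I₂] p2 ⊢ (p2 ∨ p2)
        [Ax] p2 ⊢ p2
      [Ax] p1 ⊢ p1

Result: YES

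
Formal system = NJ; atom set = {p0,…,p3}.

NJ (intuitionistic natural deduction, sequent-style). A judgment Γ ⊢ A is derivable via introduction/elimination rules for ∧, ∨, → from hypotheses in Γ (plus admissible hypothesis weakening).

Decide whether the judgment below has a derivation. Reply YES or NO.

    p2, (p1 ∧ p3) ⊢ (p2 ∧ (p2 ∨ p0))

Proof tree:
[Wk] p2, (p1 ∧ p3) ⊢ (p2 ∧ (p2 ∨ p0))
  [∧I] p2 ⊢ (p2 ∧ (p2 ∨ p0))
    [Ax] p2 ⊢ p2
    [∨I₁] p2 ⊢ (p2 ∨ p0)
      [Ax] p2 ⊢ p2

Result: YES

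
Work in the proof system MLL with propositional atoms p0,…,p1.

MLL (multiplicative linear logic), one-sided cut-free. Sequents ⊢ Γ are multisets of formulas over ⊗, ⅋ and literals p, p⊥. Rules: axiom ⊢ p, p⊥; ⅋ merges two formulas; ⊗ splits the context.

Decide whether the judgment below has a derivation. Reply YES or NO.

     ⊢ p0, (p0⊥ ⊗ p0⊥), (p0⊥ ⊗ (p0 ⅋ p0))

Derivation (root first):
[⊗]  ⊢ p0, (p0⊥ ⊗ p0⊥), (p0⊥ ⊗ (p0 ⅋ p0))
  [Ax]  ⊢ p0, p0⊥
  [⅋]  ⊢ (p0⊥ ⊗ p0⊥), (p0 ⅋ p0)
    [⊗]  ⊢ p0, p0, (p0⊥ ⊗ p0⊥)
      [Ax]  ⊢ p0, p0⊥
      [Ax]  ⊢ p0, p0⊥

Result: YES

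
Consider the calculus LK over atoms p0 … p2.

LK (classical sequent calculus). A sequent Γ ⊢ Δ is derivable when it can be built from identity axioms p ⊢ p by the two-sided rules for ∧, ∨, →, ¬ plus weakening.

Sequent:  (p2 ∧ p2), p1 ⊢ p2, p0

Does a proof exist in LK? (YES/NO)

Proof tree:
[WR] (p2 ∧ p2), p1 ⊢ p2, p0
  [WL] (p2 ∧ p2), p1 ⊢ p2
    [∧L] (p2 ∧ p2) ⊢ p2
      [WL] p2, p2 ⊢ p2
        [Ax] p2 ⊢ p2

Result: YES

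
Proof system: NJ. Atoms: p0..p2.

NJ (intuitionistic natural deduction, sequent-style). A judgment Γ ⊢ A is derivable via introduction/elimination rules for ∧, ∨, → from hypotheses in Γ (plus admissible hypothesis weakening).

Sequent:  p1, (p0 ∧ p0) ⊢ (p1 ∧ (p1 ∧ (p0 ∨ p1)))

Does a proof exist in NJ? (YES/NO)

Derivation trace:
[∧I] p1, (p0 ∧ p0) ⊢ (p1 ∧ (p1 ∧ (p0 ∨ p1)))
  [Wk] p1, (p0 ∧ p0) ⊢ p1
    [Ax] p1 ⊢ p1
  [∧I] p1, (p0 ∧ p0) ⊢ (p1 ∧ (p0 ∨ p1))
    [Wk] p1, (p0 ∧ p0) ⊢ p1
      [Ax] p1 ⊢ p1
    [∨I₂] p1, (p0 ∧ p0) ⊢ (p0 ∨ p1)
      [Wk] p1, (p0 ∧ p0) ⊢ p1
        [Ax] p1 ⊢ p1

Result: YES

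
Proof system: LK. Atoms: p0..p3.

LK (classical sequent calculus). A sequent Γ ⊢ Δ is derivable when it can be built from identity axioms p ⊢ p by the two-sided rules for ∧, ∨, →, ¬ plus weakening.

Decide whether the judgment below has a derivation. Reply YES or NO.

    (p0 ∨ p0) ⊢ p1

Search for a countermodel by truth-table:
  v=0000: Γ:[(p0 ∨ p0)=F] Δ:[p1=F] refutes=False
  v=0001: Γ:[(p0 ∨ p0)=F] Δ:[p1=F] refutes=False
  v=0010: Γ:[(p0 ∨ p0)=F] Δ:[p1=F] refutes=False
  v=0011: Γ:[(p0 ∨ p0)=F] Δ:[p1=F] refutes=False
  v=0100: Γ:[(p0 ∨ p0)=F] Δ:[p1=T] refutes=False
  v=0101: Γ:[(p0 ∨ p0)=F] Δ:[p1=T] refutes=False
  v=0110: Γ:[(p0 ∨ p0)=F] Δ:[p1=T] refutes=False
  v=0111: Γ:[(p0 ∨ p0)=F] Δ:[p1=T] refutes=False
  v=1000: Γ:[(p0 ∨ p0)=T] Δ:[p1=F] refutes=True  ← countermodel

Result: NO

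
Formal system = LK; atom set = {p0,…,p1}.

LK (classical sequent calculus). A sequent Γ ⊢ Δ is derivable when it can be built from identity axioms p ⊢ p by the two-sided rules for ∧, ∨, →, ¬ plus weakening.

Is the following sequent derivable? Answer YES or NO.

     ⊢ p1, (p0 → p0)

Derivation (root first):
[→R]  ⊢ p1, (p0 → p0)
  [WR] p0 ⊢ p0, p1
    [Ax] p0 ⊢ p0

Result: YES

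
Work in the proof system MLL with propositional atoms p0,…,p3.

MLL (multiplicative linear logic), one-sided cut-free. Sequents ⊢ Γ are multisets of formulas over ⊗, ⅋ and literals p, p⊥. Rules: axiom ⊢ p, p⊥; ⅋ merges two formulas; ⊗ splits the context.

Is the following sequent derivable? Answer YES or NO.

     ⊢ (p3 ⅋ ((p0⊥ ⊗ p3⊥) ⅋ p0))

Derivation (root first):
[⅋]  ⊢ (p3 ⅋ ((p0⊥ ⊗ p3⊥) ⅋ p0))
  [⅋]  ⊢ p3, ((p0⊥ ⊗ p3⊥) ⅋ p0)
    [⊗]  ⊢ p0, p3, (p0⊥ ⊗ p3⊥)
      [Ax]  ⊢ p0, p0⊥
      [Ax]  ⊢ p3, p3⊥

Result: YES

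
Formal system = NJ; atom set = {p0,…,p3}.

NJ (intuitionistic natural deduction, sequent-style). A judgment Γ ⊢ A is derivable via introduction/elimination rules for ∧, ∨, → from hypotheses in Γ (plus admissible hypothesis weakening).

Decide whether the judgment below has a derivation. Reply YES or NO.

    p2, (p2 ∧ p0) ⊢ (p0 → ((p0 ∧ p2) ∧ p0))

Proof tree:
[→I] p2, (p2 ∧ p0) ⊢ (p0 → ((p0 ∧ p2) ∧ p0))
  [Wk] p2, p0, (p2 ∧ p0) ⊢ ((p0 ∧ p2) ∧ p0)
    [∧I] p2, p0 ⊢ ((p0 ∧ p2) ∧ p0)
      [∧I] p2, p0 ⊢ (p0 ∧ p2)
        [Ax] p0 ⊢ p0
        [Ax] p2 ⊢ p2
      [Ax] p0 ⊢ p0

Result: YES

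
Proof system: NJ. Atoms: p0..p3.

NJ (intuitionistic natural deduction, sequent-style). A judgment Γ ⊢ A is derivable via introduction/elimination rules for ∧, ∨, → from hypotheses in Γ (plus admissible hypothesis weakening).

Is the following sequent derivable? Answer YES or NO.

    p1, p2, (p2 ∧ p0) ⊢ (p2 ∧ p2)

Proof tree:
[Wk] p1, p2, (p2 ∧ p0) ⊢ (p2 ∧ p2)
  [∧I] p1, p2 ⊢ (p2 ∧ p2)
    [Wk] p2, p1 ⊢ p2
      [Ax] p2 ⊢ p2
    [Wk] p2, p1 ⊢ p2
      [Ax] p2 ⊢ p2

Result: YES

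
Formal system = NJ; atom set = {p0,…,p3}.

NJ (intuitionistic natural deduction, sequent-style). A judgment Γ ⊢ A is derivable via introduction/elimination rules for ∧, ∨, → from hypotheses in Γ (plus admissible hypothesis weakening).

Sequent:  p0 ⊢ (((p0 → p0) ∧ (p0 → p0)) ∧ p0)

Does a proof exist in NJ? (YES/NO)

Proof tree:
[∧I] p0 ⊢ (((p0 → p0) ∧ (p0 → p0)) ∧ p0)
  [∧I]  ⊢ ((p0 → p0) ∧ (p0 → p0))
    [→I]  ⊢ (p0 → p0)
      [Ax] p0 ⊢ p0
    [→I]  ⊢ (p0 → p0)
      [Ax] p0 ⊢ p0
  [Ax] p0 ⊢ p0

Result: YES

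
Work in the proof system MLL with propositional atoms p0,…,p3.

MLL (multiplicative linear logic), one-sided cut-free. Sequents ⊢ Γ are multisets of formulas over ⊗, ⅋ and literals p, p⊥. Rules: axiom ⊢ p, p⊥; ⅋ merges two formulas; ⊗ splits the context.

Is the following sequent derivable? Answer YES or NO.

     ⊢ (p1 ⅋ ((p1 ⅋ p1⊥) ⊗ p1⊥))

Proof tree:
[⅋]  ⊢ (p1 ⅋ ((p1 ⅋ p1⊥) ⊗ p1⊥))
  [⊗]  ⊢ p1, ((p1 ⅋ p1⊥) ⊗ p1⊥)
    [⅋]  ⊢ (p1 ⅋ p1⊥)
      [Ax]  ⊢ p1, p1⊥
    [Ax]  ⊢ p1, p1⊥

Result: YES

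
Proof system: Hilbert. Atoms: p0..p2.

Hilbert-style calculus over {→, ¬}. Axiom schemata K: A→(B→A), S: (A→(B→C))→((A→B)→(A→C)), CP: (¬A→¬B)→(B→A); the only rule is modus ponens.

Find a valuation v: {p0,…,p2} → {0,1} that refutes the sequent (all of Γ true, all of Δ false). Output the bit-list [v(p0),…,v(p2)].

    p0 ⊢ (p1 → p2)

Enumerate valuations to refute Γ ⊢ Δ:
  v=000: Γ:[p0=F] Δ:[(p1 → p2)=T] refutes=False
  v=001: Γ:[p0=F] Δ:[(p1 → p2)=T] refutes=False
  v=010: Γ:[p0=F] Δ:[(p1 → p2)=F] refutes=False
  v=011: Γ:[p0=F] Δ:[(p1 → p2)=T] refutes=False
  v=100: Γ:[p0=T] Δ:[(p1 → p2)=T] refutes=False
  v=101: Γ:[p0=T] Δ:[(p1 → p2)=T] refutes=False
  v=110: Γ:[p0=T] Δ:[(p1 → p2)=F] refutes=True  ← countermodel

Result: [1, 1, 0]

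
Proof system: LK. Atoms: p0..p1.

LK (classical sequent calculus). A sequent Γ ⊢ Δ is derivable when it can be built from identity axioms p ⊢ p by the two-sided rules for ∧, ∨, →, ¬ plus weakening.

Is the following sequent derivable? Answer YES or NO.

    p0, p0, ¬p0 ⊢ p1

Derivation (root first):
[WR] p0, p0, ¬p0 ⊢ p1
  [¬L] p0, p0, ¬p0 ⊢ 
    [WL] p0, p0 ⊢ p0
      [Ax] p0 ⊢ p0

Result: YES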